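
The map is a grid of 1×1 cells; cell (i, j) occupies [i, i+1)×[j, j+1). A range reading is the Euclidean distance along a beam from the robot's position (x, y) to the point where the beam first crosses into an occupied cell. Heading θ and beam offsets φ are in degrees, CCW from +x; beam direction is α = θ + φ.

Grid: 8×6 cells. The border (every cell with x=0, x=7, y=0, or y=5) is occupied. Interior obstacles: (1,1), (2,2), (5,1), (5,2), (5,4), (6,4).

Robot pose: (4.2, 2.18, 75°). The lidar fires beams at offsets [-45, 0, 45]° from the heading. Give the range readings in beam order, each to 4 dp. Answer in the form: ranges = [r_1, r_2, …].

ranges = [0.9238, 2.9195, 3.2563]

beam 1: φ=-45°, α=30°
  cosα=0.8660 sinα=0.5000 | (4,2) | tMaxX 0.9238 tMaxY 1.6400 | tΔX 1.1547 tΔY 2.0000
    t=0.9238 [x] (5,2) — stop
  → r_1 = 0.9238
beam 2: φ=0°, α=75°
  cosα=0.2588 sinα=0.9659 | (4,2) | tMaxX 3.0910 tMaxY 0.8489 | tΔX 3.8637 tΔY 1.0353
    t=0.8489 [y] (4,3)
    t=1.8842 [y] (4,4)
    t=2.9195 [y] (4,5) — stop
  → r_2 = 2.9195
beam 3: φ=45°, α=120°
  cosα=-0.5000 sinα=0.8660 | (4,2) | tMaxX 0.4000 tMaxY 0.9469 | tΔX 2.0000 tΔY 1.1547
    t=0.4000 [x] (3,2)
    t=0.9469 [y] (3,3)
    t=2.1016 [y] (3,4)
    t=2.4000 [x] (2,4)
    t=3.2563 [y] (2,5) — stop
  → r_3 = 3.2563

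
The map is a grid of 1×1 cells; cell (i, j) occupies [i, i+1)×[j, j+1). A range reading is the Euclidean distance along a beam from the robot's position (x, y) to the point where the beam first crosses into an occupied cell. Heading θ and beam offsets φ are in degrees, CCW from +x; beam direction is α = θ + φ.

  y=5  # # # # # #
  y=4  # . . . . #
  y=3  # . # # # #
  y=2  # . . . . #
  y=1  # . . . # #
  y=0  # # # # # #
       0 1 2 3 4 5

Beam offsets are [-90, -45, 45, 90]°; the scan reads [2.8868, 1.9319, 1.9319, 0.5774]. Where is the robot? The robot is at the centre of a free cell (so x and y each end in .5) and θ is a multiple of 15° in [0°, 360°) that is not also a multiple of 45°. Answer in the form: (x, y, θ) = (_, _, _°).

(x, y, θ) = (1.5, 2.5, 60°)

The pose lattice has 12·16 = 192 candidates. Test each by forward raycasting.
  (2.5, 1.5, 15°): beam 1 = 0.5176 ≠ 2.8868 ✗
  (4.5, 4.5, 255°): beam 1 = 1.9319 ≠ 2.8868 ✗
  (3.5, 2.5, 285°): beam 1 = 2.5882 ≠ 2.8868 ✗
  (1.5, 4.5, 60°): beam 1 = 1.0000 ≠ 2.8868 ✗
  …
  (1.5, 2.5, 60°): r_1=2.8868, r_2=1.9319, r_3=1.9319, r_4=0.5774 — all match ✓
Only this pose fits every beam.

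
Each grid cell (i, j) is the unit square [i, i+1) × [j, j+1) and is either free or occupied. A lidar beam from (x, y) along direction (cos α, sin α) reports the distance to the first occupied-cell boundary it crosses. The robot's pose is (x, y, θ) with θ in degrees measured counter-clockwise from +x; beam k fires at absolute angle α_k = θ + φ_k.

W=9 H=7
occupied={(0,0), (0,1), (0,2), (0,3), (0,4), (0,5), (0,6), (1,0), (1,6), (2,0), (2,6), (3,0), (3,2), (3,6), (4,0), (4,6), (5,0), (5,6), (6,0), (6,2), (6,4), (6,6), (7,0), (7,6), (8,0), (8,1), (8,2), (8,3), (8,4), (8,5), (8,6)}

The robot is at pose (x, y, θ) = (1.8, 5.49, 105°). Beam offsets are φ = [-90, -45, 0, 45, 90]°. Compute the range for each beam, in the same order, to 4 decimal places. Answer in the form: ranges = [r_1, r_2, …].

beam 1: φ=-90°, α=15°
  d=(0.9659,0.2588)  start (1,5)  tX=0.2071 tY=1.9705  stride 1/|dx|=1.0353 1/|dy|=3.8637
    cross x-line → (2,5), t=0.2071
    cross x-line → (3,5), t=1.2423
    cross y-line → (3,6), t=1.9705 (wall)
  → r_1 = 1.9705
beam 2: φ=-45°, α=60°
  d=(0.5000,0.8660)  start (1,5)  tX=0.4000 tY=0.5889  stride 1/|dx|=2.0000 1/|dy|=1.1547
    cross x-line → (2,5), t=0.4000
    cross y-line → (2,6), t=0.5889 (wall)
  → r_2 = 0.5889
beam 3: φ=0°, α=105°
  d=(-0.2588,0.9659)  start (1,5)  tX=3.0910 tY=0.5280  stride 1/|dx|=3.8637 1/|dy|=1.0353
    cross y-line → (1,6), t=0.5280 (wall)
  → r_3 = 0.5280
beam 4: φ=45°, α=150°
  d=(-0.8660,0.5000)  start (1,5)  tX=0.9238 tY=1.0200  stride 1/|dx|=1.1547 1/|dy|=2.0000
    cross x-line → (0,5), t=0.9238 (wall)
  → r_4 = 0.9238
beam 5: φ=90°, α=195°
  d=(-0.9659,-0.2588)  start (1,5)  tX=0.8282 tY=1.8932  stride 1/|dx|=1.0353 1/|dy|=3.8637
    cross x-line → (0,5), t=0.8282 (wall)
  → r_5 = 0.8282

ranges = [1.9705, 0.5889, 0.5280, 0.9238, 0.8282]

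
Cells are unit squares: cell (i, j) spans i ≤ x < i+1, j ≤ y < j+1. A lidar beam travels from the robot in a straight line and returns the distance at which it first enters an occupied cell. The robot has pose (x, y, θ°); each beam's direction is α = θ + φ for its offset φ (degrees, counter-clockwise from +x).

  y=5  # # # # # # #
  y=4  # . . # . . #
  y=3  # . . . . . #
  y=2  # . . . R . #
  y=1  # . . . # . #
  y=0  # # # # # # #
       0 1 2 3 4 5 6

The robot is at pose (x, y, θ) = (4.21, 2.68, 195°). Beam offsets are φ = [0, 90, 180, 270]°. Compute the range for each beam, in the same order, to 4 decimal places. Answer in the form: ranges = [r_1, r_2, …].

ranges = [3.3232, 0.7040, 1.8531, 1.3666]

beam 1: φ=0°, α=195°
  direction (-0.9659, -0.2588); cell (4,2); t to first gridline: x 0.2174, y 2.6273 (then +1.0353 / +3.8637)
    (3,2) via x @ 0.2174
    (2,2) via x @ 1.2527
    (1,2) via x @ 2.2880
    (1,1) via y @ 2.6273
    (0,1) via x @ 3.3232  # hit
  → r_1 = 3.3232
beam 2: φ=90°, α=285°
  direction (0.2588, -0.9659); cell (4,2); t to first gridline: x 3.0523, y 0.7040 (then +3.8637 / +1.0353)
    (4,1) via y @ 0.7040  # hit
  → r_2 = 0.7040
beam 3: φ=180°, α=15°
  direction (0.9659, 0.2588); cell (4,2); t to first gridline: x 0.8179, y 1.2364 (then +1.0353 / +3.8637)
    (5,2) via x @ 0.8179
    (5,3) via y @ 1.2364
    (6,3) via x @ 1.8531  # hit
  → r_3 = 1.8531
beam 4: φ=270°, α=105°
  direction (-0.2588, 0.9659); cell (4,2); t to first gridline: x 0.8114, y 0.3313 (then +3.8637 / +1.0353)
    (4,3) via y @ 0.3313
    (3,3) via x @ 0.8114
    (3,4) via y @ 1.3666  # hit
  → r_4 = 1.3666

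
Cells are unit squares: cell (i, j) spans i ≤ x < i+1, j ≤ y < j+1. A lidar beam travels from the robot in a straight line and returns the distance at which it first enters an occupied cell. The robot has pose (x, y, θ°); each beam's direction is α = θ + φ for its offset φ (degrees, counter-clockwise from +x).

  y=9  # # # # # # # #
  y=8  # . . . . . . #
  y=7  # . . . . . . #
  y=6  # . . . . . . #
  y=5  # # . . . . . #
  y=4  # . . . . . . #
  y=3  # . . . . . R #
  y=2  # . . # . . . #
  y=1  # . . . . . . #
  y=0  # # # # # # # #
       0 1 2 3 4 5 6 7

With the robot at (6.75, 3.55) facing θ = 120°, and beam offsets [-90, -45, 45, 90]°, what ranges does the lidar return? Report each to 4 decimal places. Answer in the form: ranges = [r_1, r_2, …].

ranges = [0.2887, 0.9659, 5.6024, 5.1000]

beam 1: φ=-90°, α=30°
  dir = (cos 30°, sin 30°) = (0.8660, 0.5000); from cell (6,3)
  next x-line at t=0.2887, next y-line at t=0.9000; Δt_x=1.1547, Δt_y=2.0000
    x: enter (7,3) at t=0.2887 ← occupied
  → r_1 = 0.2887
beam 2: φ=-45°, α=75°
  dir = (cos 75°, sin 75°) = (0.2588, 0.9659); from cell (6,3)
  next x-line at t=0.9659, next y-line at t=0.4659; Δt_x=3.8637, Δt_y=1.0353
    y: enter (6,4) at t=0.4659
    x: enter (7,4) at t=0.9659 ← occupied
  → r_2 = 0.9659
beam 3: φ=45°, α=165°
  dir = (cos 165°, sin 165°) = (-0.9659, 0.2588); from cell (6,3)
  next x-line at t=0.7765, next y-line at t=1.7387; Δt_x=1.0353, Δt_y=3.8637
    x: enter (5,3) at t=0.7765
    y: enter (5,4) at t=1.7387
    x: enter (4,4) at t=1.8117
    x: enter (3,4) at t=2.8470
    x: enter (2,4) at t=3.8823
    x: enter (1,4) at t=4.9176
    y: enter (1,5) at t=5.6024 ← occupied
  → r_3 = 5.6024
beam 4: φ=90°, α=210°
  dir = (cos 210°, sin 210°) = (-0.8660, -0.5000); from cell (6,3)
  next x-line at t=0.8660, next y-line at t=1.1000; Δt_x=1.1547, Δt_y=2.0000
    x: enter (5,3) at t=0.8660
    y: enter (5,2) at t=1.1000
    x: enter (4,2) at t=2.0207
    y: enter (4,1) at t=3.1000
    x: enter (3,1) at t=3.1754
    x: enter (2,1) at t=4.3301
    y: enter (2,0) at t=5.1000 ← occupied
  → r_4 = 5.1000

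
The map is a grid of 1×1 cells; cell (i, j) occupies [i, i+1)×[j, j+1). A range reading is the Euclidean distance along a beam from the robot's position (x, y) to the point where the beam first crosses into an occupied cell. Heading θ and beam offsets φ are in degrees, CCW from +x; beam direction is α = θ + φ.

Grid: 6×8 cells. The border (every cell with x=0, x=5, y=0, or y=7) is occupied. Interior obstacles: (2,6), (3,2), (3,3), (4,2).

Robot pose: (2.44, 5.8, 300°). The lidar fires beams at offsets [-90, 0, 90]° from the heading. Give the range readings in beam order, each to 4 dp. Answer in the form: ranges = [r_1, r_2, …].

beam 1: φ=-90°, α=210°
  dir = (cos 210°, sin 210°) = (-0.8660, -0.5000); from cell (2,5)
  next x-line at t=0.5081, next y-line at t=1.6000; Δt_x=1.1547, Δt_y=2.0000
    x: enter (1,5) at t=0.5081
    y: enter (1,4) at t=1.6000
    x: enter (0,4) at t=1.6628 ← occupied
  → r_1 = 1.6628
beam 2: φ=0°, α=300°
  dir = (cos 300°, sin 300°) = (0.5000, -0.8660); from cell (2,5)
  next x-line at t=1.1200, next y-line at t=0.9238; Δt_x=2.0000, Δt_y=1.1547
    y: enter (2,4) at t=0.9238
    x: enter (3,4) at t=1.1200
    y: enter (3,3) at t=2.0785 ← occupied
  → r_2 = 2.0785
beam 3: φ=90°, α=30°
  dir = (cos 30°, sin 30°) = (0.8660, 0.5000); from cell (2,5)
  next x-line at t=0.6466, next y-line at t=0.4000; Δt_x=1.1547, Δt_y=2.0000
    y: enter (2,6) at t=0.4000 ← occupied
  → r_3 = 0.4000

ranges = [1.6628, 2.0785, 0.4000]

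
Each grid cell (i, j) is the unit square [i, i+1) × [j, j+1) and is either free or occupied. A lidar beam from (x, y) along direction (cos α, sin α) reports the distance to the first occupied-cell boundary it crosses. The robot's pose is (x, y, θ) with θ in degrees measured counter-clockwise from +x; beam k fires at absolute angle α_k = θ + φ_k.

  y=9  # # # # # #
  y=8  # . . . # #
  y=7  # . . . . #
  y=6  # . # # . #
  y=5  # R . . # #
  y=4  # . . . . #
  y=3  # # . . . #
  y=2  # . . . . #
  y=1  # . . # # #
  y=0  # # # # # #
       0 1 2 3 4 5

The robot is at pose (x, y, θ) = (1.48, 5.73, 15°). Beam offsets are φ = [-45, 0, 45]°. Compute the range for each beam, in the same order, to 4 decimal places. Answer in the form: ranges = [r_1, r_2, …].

ranges = [4.0645, 1.0432, 1.0400]

beam 1: φ=-45°, α=330°
  cosα=0.8660 sinα=-0.5000 | (1,5) | tMaxX 0.6004 tMaxY 1.4600 | tΔX 1.1547 tΔY 2.0000
    t=0.6004 [x] (2,5)
    t=1.4600 [y] (2,4)
    t=1.7551 [x] (3,4)
    t=2.9098 [x] (4,4)
    t=3.4600 [y] (4,3)
    t=4.0645 [x] (5,3) — stop
  → r_1 = 4.0645
beam 2: φ=0°, α=15°
  cosα=0.9659 sinα=0.2588 | (1,5) | tMaxX 0.5383 tMaxY 1.0432 | tΔX 1.0353 tΔY 3.8637
    t=0.5383 [x] (2,5)
    t=1.0432 [y] (2,6) — stop
  → r_2 = 1.0432
beam 3: φ=45°, α=60°
  cosα=0.5000 sinα=0.8660 | (1,5) | tMaxX 1.0400 tMaxY 0.3118 | tΔX 2.0000 tΔY 1.1547
    t=0.3118 [y] (1,6)
    t=1.0400 [x] (2,6) — stop
  → r_3 = 1.0400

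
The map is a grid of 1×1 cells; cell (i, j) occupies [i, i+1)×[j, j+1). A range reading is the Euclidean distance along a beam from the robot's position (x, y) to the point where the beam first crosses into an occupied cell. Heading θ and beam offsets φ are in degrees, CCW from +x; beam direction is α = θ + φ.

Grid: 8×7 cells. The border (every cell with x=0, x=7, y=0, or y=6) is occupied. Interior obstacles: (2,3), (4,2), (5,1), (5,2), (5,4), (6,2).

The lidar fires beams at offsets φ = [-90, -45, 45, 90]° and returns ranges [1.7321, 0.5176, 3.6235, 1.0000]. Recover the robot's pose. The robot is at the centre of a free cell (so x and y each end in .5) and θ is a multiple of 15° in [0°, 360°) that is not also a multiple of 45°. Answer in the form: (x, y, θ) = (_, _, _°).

(x, y, θ) = (3.5, 2.5, 30°)

Enumerate (i+0.5, j+0.5, θ) over the 24 free cells and 16 admissible headings. For each, cast all 4 beams and compare to the given ranges.
  (6.5, 4.5, 75°): beam 1 = 0.5176 ≠ 1.7321 ✗
  (2.5, 5.5, 240°): beam 1 = 1.0000 ≠ 1.7321 ✗
  (3.5, 2.5, 255°): beam 1 = 2.5882 ≠ 1.7321 ✗
  …
  (3.5, 2.5, 30°): r_1=1.7321, r_2=0.5176, r_3=3.6235, r_4=1.0000 — all match ✓
Unique over the lattice → pose = (3.5, 2.5, 30°).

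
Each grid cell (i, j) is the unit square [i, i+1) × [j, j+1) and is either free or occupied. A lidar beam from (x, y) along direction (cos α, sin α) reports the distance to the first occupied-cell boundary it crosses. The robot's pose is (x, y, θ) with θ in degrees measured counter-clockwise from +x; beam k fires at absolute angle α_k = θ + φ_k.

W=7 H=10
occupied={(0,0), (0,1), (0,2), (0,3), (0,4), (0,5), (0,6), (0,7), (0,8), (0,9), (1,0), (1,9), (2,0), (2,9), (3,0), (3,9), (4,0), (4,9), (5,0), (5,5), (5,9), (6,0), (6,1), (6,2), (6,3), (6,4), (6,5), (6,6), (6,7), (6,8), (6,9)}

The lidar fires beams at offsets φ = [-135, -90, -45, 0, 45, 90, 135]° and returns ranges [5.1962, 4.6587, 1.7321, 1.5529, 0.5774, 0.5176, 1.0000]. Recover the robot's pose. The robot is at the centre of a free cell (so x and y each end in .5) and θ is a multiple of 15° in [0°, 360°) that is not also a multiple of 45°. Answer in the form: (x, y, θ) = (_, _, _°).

Enumerate (i+0.5, j+0.5, θ) over the 39 free cells and 16 admissible headings. For each, cast all 7 beams and compare to the given ranges.
  (2.5, 2.5, 150°): beam 1 = 3.6235 ≠ 5.1962 ✗
  (1.5, 1.5, 30°): beam 1 = 0.5176 ≠ 5.1962 ✗
  (4.5, 8.5, 30°): beam 1 = 7.7646 ≠ 5.1962 ✗
  (4.5, 1.5, 15°): beam 1 = 0.5774 ≠ 5.1962 ✗
  …
  (5.5, 2.5, 285°): r_1=5.1962, r_2=4.6587, r_3=1.7321, r_4=1.5529, r_5=0.5774, r_6=0.5176, r_7=1.0000 — all match ✓
Unique over the lattice → pose = (5.5, 2.5, 285°).

(x, y, θ) = (5.5, 2.5, 285°)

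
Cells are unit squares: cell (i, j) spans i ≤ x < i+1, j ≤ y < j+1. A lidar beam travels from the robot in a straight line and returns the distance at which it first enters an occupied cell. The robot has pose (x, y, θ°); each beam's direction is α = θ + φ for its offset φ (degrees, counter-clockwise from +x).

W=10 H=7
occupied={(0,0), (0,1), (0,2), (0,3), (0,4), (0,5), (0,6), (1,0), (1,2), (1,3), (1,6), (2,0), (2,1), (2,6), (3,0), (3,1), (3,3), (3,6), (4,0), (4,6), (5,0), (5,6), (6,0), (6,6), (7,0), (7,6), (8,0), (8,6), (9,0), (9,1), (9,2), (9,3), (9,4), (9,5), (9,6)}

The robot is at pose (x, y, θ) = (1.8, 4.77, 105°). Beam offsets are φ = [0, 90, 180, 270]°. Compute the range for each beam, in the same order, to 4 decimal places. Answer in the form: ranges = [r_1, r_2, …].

beam 1: φ=0°, α=105°
  cosα=-0.2588 sinα=0.9659 | (1,4) | tMaxX 3.0910 tMaxY 0.2381 | tΔX 3.8637 tΔY 1.0353
    t=0.2381 [y] (1,5)
    t=1.2734 [y] (1,6) — stop
  → r_1 = 1.2734
beam 2: φ=90°, α=195°
  cosα=-0.9659 sinα=-0.2588 | (1,4) | tMaxX 0.8282 tMaxY 2.9751 | tΔX 1.0353 tΔY 3.8637
    t=0.8282 [x] (0,4) — stop
  → r_2 = 0.8282
beam 3: φ=180°, α=285°
  cosα=0.2588 sinα=-0.9659 | (1,4) | tMaxX 0.7727 tMaxY 0.7972 | tΔX 3.8637 tΔY 1.0353
    t=0.7727 [x] (2,4)
    t=0.7972 [y] (2,3)
    t=1.8324 [y] (2,2)
    t=2.8677 [y] (2,1) — stop
  → r_3 = 2.8677
beam 4: φ=270°, α=15°
  cosα=0.9659 sinα=0.2588 | (1,4) | tMaxX 0.2071 tMaxY 0.8887 | tΔX 1.0353 tΔY 3.8637
    t=0.2071 [x] (2,4)
    t=0.8887 [y] (2,5)
    t=1.2423 [x] (3,5)
    t=2.2776 [x] (4,5)
    t=3.3129 [x] (5,5)
    t=4.3482 [x] (6,5)
    t=4.7524 [y] (6,6) — stop
  → r_4 = 4.7524

ranges = [1.2734, 0.8282, 2.8677, 4.7524]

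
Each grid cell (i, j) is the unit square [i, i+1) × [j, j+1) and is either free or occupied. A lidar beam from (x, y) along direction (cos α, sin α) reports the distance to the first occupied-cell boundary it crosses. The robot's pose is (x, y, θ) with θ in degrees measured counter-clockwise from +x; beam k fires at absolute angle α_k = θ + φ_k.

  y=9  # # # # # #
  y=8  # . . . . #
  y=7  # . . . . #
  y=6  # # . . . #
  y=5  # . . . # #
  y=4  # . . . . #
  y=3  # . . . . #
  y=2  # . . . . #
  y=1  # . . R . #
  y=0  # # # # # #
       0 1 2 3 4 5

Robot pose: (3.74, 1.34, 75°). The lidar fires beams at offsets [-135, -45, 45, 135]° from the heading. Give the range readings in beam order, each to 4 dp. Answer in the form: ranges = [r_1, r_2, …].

ranges = [0.3926, 1.4549, 5.3809, 0.6800]

beam 1: φ=-135°, α=300°
  cosα=0.5000 sinα=-0.8660 | (3,1) | tMaxX 0.5200 tMaxY 0.3926 | tΔX 2.0000 tΔY 1.1547
    t=0.3926 [y] (3,0) — stop
  → r_1 = 0.3926
beam 2: φ=-45°, α=30°
  cosα=0.8660 sinα=0.5000 | (3,1) | tMaxX 0.3002 tMaxY 1.3200 | tΔX 1.1547 tΔY 2.0000
    t=0.3002 [x] (4,1)
    t=1.3200 [y] (4,2)
    t=1.4549 [x] (5,2) — stop
  → r_2 = 1.4549
beam 3: φ=45°, α=120°
  cosα=-0.5000 sinα=0.8660 | (3,1) | tMaxX 1.4800 tMaxY 0.7621 | tΔX 2.0000 tΔY 1.1547
    t=0.7621 [y] (3,2)
    t=1.4800 [x] (2,2)
    t=1.9168 [y] (2,3)
    t=3.0715 [y] (2,4)
    t=3.4800 [x] (1,4)
    t=4.2262 [y] (1,5)
    t=5.3809 [y] (1,6) — stop
  → r_3 = 5.3809
beam 4: φ=135°, α=210°
  cosα=-0.8660 sinα=-0.5000 | (3,1) | tMaxX 0.8545 tMaxY 0.6800 | tΔX 1.1547 tΔY 2.0000
    t=0.6800 [y] (3,0) — stop
  → r_4 = 0.6800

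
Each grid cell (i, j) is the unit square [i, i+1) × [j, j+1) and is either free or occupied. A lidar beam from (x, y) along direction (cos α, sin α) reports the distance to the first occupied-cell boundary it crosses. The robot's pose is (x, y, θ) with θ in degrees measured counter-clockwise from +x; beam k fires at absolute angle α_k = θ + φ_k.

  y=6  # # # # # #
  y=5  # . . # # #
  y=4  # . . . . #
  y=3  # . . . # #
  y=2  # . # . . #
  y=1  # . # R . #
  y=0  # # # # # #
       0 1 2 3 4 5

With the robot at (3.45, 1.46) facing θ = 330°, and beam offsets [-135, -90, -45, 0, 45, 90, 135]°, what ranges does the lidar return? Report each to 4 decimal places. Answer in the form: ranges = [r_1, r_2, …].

beam 1: φ=-135°, α=195°
  d=(-0.9659,-0.2588)  start (3,1)  tX=0.4659 tY=1.7773  stride 1/|dx|=1.0353 1/|dy|=3.8637
    cross x-line → (2,1), t=0.4659 (wall)
  → r_1 = 0.4659
beam 2: φ=-90°, α=240°
  d=(-0.5000,-0.8660)  start (3,1)  tX=0.9000 tY=0.5312  stride 1/|dx|=2.0000 1/|dy|=1.1547
    cross y-line → (3,0), t=0.5312 (wall)
  → r_2 = 0.5312
beam 3: φ=-45°, α=285°
  d=(0.2588,-0.9659)  start (3,1)  tX=2.1250 tY=0.4762  stride 1/|dx|=3.8637 1/|dy|=1.0353
    cross y-line → (3,0), t=0.4762 (wall)
  → r_3 = 0.4762
beam 4: φ=0°, α=330°
  d=(0.8660,-0.5000)  start (3,1)  tX=0.6351 tY=0.9200  stride 1/|dx|=1.1547 1/|dy|=2.0000
    cross x-line → (4,1), t=0.6351
    cross y-line → (4,0), t=0.9200 (wall)
  → r_4 = 0.9200
beam 5: φ=45°, α=15°
  d=(0.9659,0.2588)  start (3,1)  tX=0.5694 tY=2.0864  stride 1/|dx|=1.0353 1/|dy|=3.8637
    cross x-line → (4,1), t=0.5694
    cross x-line → (5,1), t=1.6047 (wall)
  → r_5 = 1.6047
beam 6: φ=90°, α=60°
  d=(0.5000,0.8660)  start (3,1)  tX=1.1000 tY=0.6235  stride 1/|dx|=2.0000 1/|dy|=1.1547
    cross y-line → (3,2), t=0.6235
    cross x-line → (4,2), t=1.1000
    cross y-line → (4,3), t=1.7782 (wall)
  → r_6 = 1.7782
beam 7: φ=135°, α=105°
  d=(-0.2588,0.9659)  start (3,1)  tX=1.7387 tY=0.5590  stride 1/|dx|=3.8637 1/|dy|=1.0353
    cross y-line → (3,2), t=0.5590
    cross y-line → (3,3), t=1.5943
    cross x-line → (2,3), t=1.7387
    cross y-line → (2,4), t=2.6296
    cross y-line → (2,5), t=3.6649
    cross y-line → (2,6), t=4.7002 (wall)
  → r_7 = 4.7002

ranges = [0.4659, 0.5312, 0.4762, 0.9200, 1.6047, 1.7782, 4.7002]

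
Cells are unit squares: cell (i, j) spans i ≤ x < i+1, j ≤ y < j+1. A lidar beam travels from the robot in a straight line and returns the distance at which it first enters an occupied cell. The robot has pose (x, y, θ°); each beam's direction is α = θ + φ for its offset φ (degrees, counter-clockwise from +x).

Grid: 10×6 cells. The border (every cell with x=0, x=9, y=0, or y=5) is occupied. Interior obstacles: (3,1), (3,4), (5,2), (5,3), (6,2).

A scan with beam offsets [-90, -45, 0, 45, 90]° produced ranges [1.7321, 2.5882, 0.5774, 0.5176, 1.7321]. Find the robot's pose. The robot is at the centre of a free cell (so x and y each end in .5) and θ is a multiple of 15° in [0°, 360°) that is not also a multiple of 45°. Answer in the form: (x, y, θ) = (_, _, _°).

(x, y, θ) = (4.5, 3.5, 330°)

Enumerate (i+0.5, j+0.5, θ) over the 27 free cells and 16 admissible headings. For each, cast all 5 beams and compare to the given ranges.
  (7.5, 1.5, 30°): beam 1 = 0.5774 ≠ 1.7321 ✗
  (1.5, 3.5, 75°): beam 1 = 3.6235 ≠ 1.7321 ✗
  (4.5, 2.5, 120°): beam 1 = 0.5774 ≠ 1.7321 ✗
  (8.5, 2.5, 105°): beam 1 = 0.5176 ≠ 1.7321 ✗
  (4.5, 1.5, 60°): beam 1 = 1.0000 ≠ 1.7321 ✗
  …
  (4.5, 3.5, 330°): r_1=1.7321, r_2=2.5882, r_3=0.5774, r_4=0.5176, r_5=1.7321 — all match ✓
Only this pose fits every beam.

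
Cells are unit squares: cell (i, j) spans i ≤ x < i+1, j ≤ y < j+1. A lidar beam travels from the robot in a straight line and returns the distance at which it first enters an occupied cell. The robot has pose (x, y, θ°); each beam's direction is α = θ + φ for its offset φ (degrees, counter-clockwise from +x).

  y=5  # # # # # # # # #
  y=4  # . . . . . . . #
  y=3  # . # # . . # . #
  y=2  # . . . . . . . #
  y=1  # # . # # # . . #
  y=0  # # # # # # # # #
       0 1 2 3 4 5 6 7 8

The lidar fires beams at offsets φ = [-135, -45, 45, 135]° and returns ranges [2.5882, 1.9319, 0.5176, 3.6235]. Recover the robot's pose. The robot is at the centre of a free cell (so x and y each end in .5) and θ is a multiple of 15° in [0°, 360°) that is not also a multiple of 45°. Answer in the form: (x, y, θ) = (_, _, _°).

Enumerate (i+0.5, j+0.5, θ) over the 21 free cells and 16 admissible headings. For each, cast all 4 beams and compare to the given ranges.
  (4.5, 2.5, 120°): beam 1 = 3.6235 ≠ 2.5882 ✗
  (4.5, 2.5, 330°): beam 2 = 0.5176 ≠ 1.9319 ✗
  (4.5, 4.5, 255°): beam 1 = 0.5774 ≠ 2.5882 ✗
  (6.5, 1.5, 150°): beam 1 = 1.5529 ≠ 2.5882 ✗
  (2.5, 1.5, 165°): beam 1 = 0.5774 ≠ 2.5882 ✗
  …
  (4.5, 2.5, 210°): r_1=2.5882, r_2=1.9319, r_3=0.5176, r_4=3.6235 — all match ✓
Only this pose fits every beam.

(x, y, θ) = (4.5, 2.5, 210°)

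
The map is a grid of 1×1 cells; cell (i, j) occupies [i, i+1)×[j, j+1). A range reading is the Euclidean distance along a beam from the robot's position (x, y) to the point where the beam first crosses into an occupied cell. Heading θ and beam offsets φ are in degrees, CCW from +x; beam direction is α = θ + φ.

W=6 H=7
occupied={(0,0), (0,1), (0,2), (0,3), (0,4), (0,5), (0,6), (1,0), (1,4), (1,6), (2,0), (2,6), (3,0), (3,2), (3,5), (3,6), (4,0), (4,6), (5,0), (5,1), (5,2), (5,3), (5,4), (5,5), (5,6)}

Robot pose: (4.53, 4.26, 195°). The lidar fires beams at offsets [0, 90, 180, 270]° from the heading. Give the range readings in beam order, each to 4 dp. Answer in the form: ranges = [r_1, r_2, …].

ranges = [3.6545, 1.8159, 0.4866, 1.8014]

beam 1: φ=0°, α=195°
  direction (-0.9659, -0.2588); cell (4,4); t to first gridline: x 0.5487, y 1.0046 (then +1.0353 / +3.8637)
    (3,4) via x @ 0.5487
    (3,3) via y @ 1.0046
    (2,3) via x @ 1.5840
    (1,3) via x @ 2.6192
    (0,3) via x @ 3.6545  # hit
  → r_1 = 3.6545
beam 2: φ=90°, α=285°
  direction (0.2588, -0.9659); cell (4,4); t to first gridline: x 1.8159, y 0.2692 (then +3.8637 / +1.0353)
    (4,3) via y @ 0.2692
    (4,2) via y @ 1.3044
    (5,2) via x @ 1.8159  # hit
  → r_2 = 1.8159
beam 3: φ=180°, α=15°
  direction (0.9659, 0.2588); cell (4,4); t to first gridline: x 0.4866, y 2.8591 (then +1.0353 / +3.8637)
    (5,4) via x @ 0.4866  # hit
  → r_3 = 0.4866
beam 4: φ=270°, α=105°
  direction (-0.2588, 0.9659); cell (4,4); t to first gridline: x 2.0478, y 0.7661 (then +3.8637 / +1.0353)
    (4,5) via y @ 0.7661
    (4,6) via y @ 1.8014  # hit
  → r_4 = 1.8014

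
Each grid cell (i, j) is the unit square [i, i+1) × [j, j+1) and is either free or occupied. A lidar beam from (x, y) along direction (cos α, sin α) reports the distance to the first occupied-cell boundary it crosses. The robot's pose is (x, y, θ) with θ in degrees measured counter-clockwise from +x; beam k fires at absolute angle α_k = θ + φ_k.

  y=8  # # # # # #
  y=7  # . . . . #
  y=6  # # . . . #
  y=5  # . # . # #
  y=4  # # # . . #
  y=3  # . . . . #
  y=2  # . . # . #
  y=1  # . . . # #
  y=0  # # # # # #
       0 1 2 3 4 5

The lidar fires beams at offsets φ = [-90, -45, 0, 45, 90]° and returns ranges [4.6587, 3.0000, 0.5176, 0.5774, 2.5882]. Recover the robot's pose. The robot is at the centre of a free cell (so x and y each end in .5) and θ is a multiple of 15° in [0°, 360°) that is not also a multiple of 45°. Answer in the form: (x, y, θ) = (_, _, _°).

(x, y, θ) = (3.5, 5.5, 345°)

The pose lattice has 21·16 = 336 candidates. Test each by forward raycasting.
  (3.5, 4.5, 330°): beam 1 = 4.0415 ≠ 4.6587 ✗
  (4.5, 7.5, 195°): beam 1 = 0.5176 ≠ 4.6587 ✗
  (4.5, 3.5, 165°): beam 1 = 1.5529 ≠ 4.6587 ✗
  (2.5, 6.5, 300°): beam 1 = 0.5774 ≠ 4.6587 ✗
  (3.5, 5.5, 300°): beam 1 = 0.5774 ≠ 4.6587 ✗
  …
  (3.5, 5.5, 345°): r_1=4.6587, r_2=3.0000, r_3=0.5176, r_4=0.5774, r_5=2.5882 — all match ✓
Unique over the lattice → pose = (3.5, 5.5, 345°).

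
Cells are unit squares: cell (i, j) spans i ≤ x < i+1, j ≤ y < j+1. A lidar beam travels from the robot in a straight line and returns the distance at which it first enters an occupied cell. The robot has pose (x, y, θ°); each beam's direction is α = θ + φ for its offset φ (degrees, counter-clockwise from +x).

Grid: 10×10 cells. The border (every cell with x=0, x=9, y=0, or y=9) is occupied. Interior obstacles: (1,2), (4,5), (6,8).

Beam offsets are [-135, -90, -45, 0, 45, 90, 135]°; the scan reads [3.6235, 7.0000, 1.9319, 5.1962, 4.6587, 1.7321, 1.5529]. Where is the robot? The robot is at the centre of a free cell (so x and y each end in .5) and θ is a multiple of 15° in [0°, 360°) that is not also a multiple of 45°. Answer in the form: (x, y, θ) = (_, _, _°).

Candidates: 61 free-cell centres × 16 headings = 976 poses. Raycast each; keep the one whose scan matches to 4 dp.
  (6.5, 4.5, 120°): beam 1 = 2.5882 ≠ 3.6235 ✗
  (3.5, 7.5, 240°): beam 1 = 1.5529 ≠ 3.6235 ✗
  (6.5, 1.5, 75°): beam 1 = 0.5774 ≠ 3.6235 ✗
  (2.5, 3.5, 15°): beam 1 = 1.0000 ≠ 3.6235 ✗
  (1.5, 1.5, 240°): beam 1 = 0.5176 ≠ 3.6235 ✗
  …
  (2.5, 4.5, 60°): r_1=3.6235, r_2=7.0000, r_3=1.9319, r_4=5.1962, r_5=4.6587, r_6=1.7321, r_7=1.5529 — all match ✓
Unique over the lattice → pose = (2.5, 4.5, 60°).

(x, y, θ) = (2.5, 4.5, 60°)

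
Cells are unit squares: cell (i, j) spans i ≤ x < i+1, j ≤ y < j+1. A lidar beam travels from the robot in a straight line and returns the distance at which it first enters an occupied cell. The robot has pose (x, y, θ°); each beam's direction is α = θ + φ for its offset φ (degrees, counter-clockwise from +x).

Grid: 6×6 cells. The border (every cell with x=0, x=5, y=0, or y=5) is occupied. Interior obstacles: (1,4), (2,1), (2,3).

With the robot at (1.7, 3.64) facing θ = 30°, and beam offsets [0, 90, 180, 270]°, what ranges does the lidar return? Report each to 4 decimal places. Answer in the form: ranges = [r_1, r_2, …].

ranges = [0.3464, 0.4157, 0.8083, 0.6000]

beam 1: φ=0°, α=30°
  cosα=0.8660 sinα=0.5000 | (1,3) | tMaxX 0.3464 tMaxY 0.7200 | tΔX 1.1547 tΔY 2.0000
    t=0.3464 [x] (2,3) — stop
  → r_1 = 0.3464
beam 2: φ=90°, α=120°
  cosα=-0.5000 sinα=0.8660 | (1,3) | tMaxX 1.4000 tMaxY 0.4157 | tΔX 2.0000 tΔY 1.1547
    t=0.4157 [y] (1,4) — stop
  → r_2 = 0.4157
beam 3: φ=180°, α=210°
  cosα=-0.8660 sinα=-0.5000 | (1,3) | tMaxX 0.8083 tMaxY 1.2800 | tΔX 1.1547 tΔY 2.0000
    t=0.8083 [x] (0,3) — stop
  → r_3 = 0.8083
beam 4: φ=270°, α=300°
  cosα=0.5000 sinα=-0.8660 | (1,3) | tMaxX 0.6000 tMaxY 0.7390 | tΔX 2.0000 tΔY 1.1547
    t=0.6000 [x] (2,3) — stop
  → r_4 = 0.6000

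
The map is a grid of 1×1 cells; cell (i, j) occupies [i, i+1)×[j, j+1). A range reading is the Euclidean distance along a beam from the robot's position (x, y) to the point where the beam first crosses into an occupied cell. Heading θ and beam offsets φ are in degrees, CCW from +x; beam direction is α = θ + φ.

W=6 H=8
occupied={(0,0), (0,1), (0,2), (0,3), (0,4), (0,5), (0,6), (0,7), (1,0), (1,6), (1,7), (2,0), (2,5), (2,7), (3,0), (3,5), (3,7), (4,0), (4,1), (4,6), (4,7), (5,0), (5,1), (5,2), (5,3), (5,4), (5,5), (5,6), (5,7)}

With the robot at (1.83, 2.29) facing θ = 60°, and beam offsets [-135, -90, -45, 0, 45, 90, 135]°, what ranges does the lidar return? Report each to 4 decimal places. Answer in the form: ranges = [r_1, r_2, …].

ranges = [1.3355, 2.5057, 3.2818, 3.1292, 3.2069, 0.9584, 0.8593]

beam 1: φ=-135°, α=285°
  dir = (cos 285°, sin 285°) = (0.2588, -0.9659); from cell (1,2)
  next x-line at t=0.6568, next y-line at t=0.3002; Δt_x=3.8637, Δt_y=1.0353
    y: enter (1,1) at t=0.3002
    x: enter (2,1) at t=0.6568
    y: enter (2,0) at t=1.3355 ← occupied
  → r_1 = 1.3355
beam 2: φ=-90°, α=330°
  dir = (cos 330°, sin 330°) = (0.8660, -0.5000); from cell (1,2)
  next x-line at t=0.1963, next y-line at t=0.5800; Δt_x=1.1547, Δt_y=2.0000
    x: enter (2,2) at t=0.1963
    y: enter (2,1) at t=0.5800
    x: enter (3,1) at t=1.3510
    x: enter (4,1) at t=2.5057 ← occupied
  → r_2 = 2.5057
beam 3: φ=-45°, α=15°
  dir = (cos 15°, sin 15°) = (0.9659, 0.2588); from cell (1,2)
  next x-line at t=0.1760, next y-line at t=2.7432; Δt_x=1.0353, Δt_y=3.8637
    x: enter (2,2) at t=0.1760
    x: enter (3,2) at t=1.2113
    x: enter (4,2) at t=2.2465
    y: enter (4,3) at t=2.7432
    x: enter (5,3) at t=3.2818 ← occupied
  → r_3 = 3.2818
beam 4: φ=0°, α=60°
  dir = (cos 60°, sin 60°) = (0.5000, 0.8660); from cell (1,2)
  next x-line at t=0.3400, next y-line at t=0.8198; Δt_x=2.0000, Δt_y=1.1547
    x: enter (2,2) at t=0.3400
    y: enter (2,3) at t=0.8198
    y: enter (2,4) at t=1.9745
    x: enter (3,4) at t=2.3400
    y: enter (3,5) at t=3.1292 ← occupied
  → r_4 = 3.1292
beam 5: φ=45°, α=105°
  dir = (cos 105°, sin 105°) = (-0.2588, 0.9659); from cell (1,2)
  next x-line at t=3.2069, next y-line at t=0.7350; Δt_x=3.8637, Δt_y=1.0353
    y: enter (1,3) at t=0.7350
    y: enter (1,4) at t=1.7703
    y: enter (1,5) at t=2.8056
    x: enter (0,5) at t=3.2069 ← occupied
  → r_5 = 3.2069
beam 6: φ=90°, α=150°
  dir = (cos 150°, sin 150°) = (-0.8660, 0.5000); from cell (1,2)
  next x-line at t=0.9584, next y-line at t=1.4200; Δt_x=1.1547, Δt_y=2.0000
    x: enter (0,2) at t=0.9584 ← occupied
  → r_6 = 0.9584
beam 7: φ=135°, α=195°
  dir = (cos 195°, sin 195°) = (-0.9659, -0.2588); from cell (1,2)
  next x-line at t=0.8593, next y-line at t=1.1205; Δt_x=1.0353, Δt_y=3.8637
    x: enter (0,2) at t=0.8593 ← occupied
  → r_7 = 0.8593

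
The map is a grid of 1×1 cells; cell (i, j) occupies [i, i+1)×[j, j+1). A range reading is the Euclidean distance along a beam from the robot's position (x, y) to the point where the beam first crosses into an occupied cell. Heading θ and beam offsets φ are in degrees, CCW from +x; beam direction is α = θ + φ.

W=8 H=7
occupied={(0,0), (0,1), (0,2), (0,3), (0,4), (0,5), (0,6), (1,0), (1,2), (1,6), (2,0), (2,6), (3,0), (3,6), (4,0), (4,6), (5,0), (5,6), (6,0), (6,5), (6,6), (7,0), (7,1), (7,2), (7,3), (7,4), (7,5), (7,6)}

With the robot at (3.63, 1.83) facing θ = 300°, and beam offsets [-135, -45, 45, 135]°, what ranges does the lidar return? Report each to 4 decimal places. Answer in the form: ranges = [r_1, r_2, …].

ranges = [1.6875, 0.8593, 3.2069, 4.3171]

beam 1: φ=-135°, α=165°
  d=(-0.9659,0.2588)  start (3,1)  tX=0.6522 tY=0.6568  stride 1/|dx|=1.0353 1/|dy|=3.8637
    cross x-line → (2,1), t=0.6522
    cross y-line → (2,2), t=0.6568
    cross x-line → (1,2), t=1.6875 (wall)
  → r_1 = 1.6875
beam 2: φ=-45°, α=255°
  d=(-0.2588,-0.9659)  start (3,1)  tX=2.4341 tY=0.8593  stride 1/|dx|=3.8637 1/|dy|=1.0353
    cross y-line → (3,0), t=0.8593 (wall)
  → r_2 = 0.8593
beam 3: φ=45°, α=345°
  d=(0.9659,-0.2588)  start (3,1)  tX=0.3831 tY=3.2069  stride 1/|dx|=1.0353 1/|dy|=3.8637
    cross x-line → (4,1), t=0.3831
    cross x-line → (5,1), t=1.4183
    cross x-line → (6,1), t=2.4536
    cross y-line → (6,0), t=3.2069 (wall)
  → r_3 = 3.2069
beam 4: φ=135°, α=75°
  d=(0.2588,0.9659)  start (3,1)  tX=1.4296 tY=0.1760  stride 1/|dx|=3.8637 1/|dy|=1.0353
    cross y-line → (3,2), t=0.1760
    cross y-line → (3,3), t=1.2113
    cross x-line → (4,3), t=1.4296
    cross y-line → (4,4), t=2.2465
    cross y-line → (4,5), t=3.2818
    cross y-line → (4,6), t=4.3171 (wall)
  → r_4 = 4.3171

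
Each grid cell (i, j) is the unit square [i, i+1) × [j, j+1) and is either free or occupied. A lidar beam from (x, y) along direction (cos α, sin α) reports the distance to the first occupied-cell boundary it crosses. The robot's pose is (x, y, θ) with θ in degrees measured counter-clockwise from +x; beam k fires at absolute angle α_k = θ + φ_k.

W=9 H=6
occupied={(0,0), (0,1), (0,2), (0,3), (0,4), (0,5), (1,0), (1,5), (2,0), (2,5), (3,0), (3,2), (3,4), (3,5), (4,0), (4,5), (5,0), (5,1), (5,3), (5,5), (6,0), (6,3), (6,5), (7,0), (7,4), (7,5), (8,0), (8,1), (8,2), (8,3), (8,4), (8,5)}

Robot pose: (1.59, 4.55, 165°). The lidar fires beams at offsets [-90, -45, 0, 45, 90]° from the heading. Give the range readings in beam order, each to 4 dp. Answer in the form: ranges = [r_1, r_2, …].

beam 1: φ=-90°, α=75°
  direction (0.2588, 0.9659); cell (1,4); t to first gridline: x 1.5841, y 0.4659 (then +3.8637 / +1.0353)
    (1,5) via y @ 0.4659  # hit
  → r_1 = 0.4659
beam 2: φ=-45°, α=120°
  direction (-0.5000, 0.8660); cell (1,4); t to first gridline: x 1.1800, y 0.5196 (then +2.0000 / +1.1547)
    (1,5) via y @ 0.5196  # hit
  → r_2 = 0.5196
beam 3: φ=0°, α=165°
  direction (-0.9659, 0.2588); cell (1,4); t to first gridline: x 0.6108, y 1.7387 (then +1.0353 / +3.8637)
    (0,4) via x @ 0.6108  # hit
  → r_3 = 0.6108
beam 4: φ=45°, α=210°
  direction (-0.8660, -0.5000); cell (1,4); t to first gridline: x 0.6813, y 1.1000 (then +1.1547 / +2.0000)
    (0,4) via x @ 0.6813  # hit
  → r_4 = 0.6813
beam 5: φ=90°, α=255°
  direction (-0.2588, -0.9659); cell (1,4); t to first gridline: x 2.2796, y 0.5694 (then +3.8637 / +1.0353)
    (1,3) via y @ 0.5694
    (1,2) via y @ 1.6047
    (0,2) via x @ 2.2796  # hit
  → r_5 = 2.2796

ranges = [0.4659, 0.5196, 0.6108, 0.6813, 2.2796]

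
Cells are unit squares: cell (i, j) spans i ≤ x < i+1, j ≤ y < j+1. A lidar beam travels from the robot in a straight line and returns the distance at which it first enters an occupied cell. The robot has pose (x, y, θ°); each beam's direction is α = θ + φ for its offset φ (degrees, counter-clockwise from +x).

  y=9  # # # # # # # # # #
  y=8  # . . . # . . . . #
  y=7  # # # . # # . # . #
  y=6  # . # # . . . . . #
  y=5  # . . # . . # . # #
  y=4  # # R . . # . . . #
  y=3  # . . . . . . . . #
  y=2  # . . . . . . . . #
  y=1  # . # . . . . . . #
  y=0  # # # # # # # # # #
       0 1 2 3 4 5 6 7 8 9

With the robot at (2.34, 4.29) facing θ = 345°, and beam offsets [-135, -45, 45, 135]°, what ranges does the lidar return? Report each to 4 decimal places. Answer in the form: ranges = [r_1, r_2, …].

beam 1: φ=-135°, α=210°
  d=(-0.8660,-0.5000)  start (2,4)  tX=0.3926 tY=0.5800  stride 1/|dx|=1.1547 1/|dy|=2.0000
    cross x-line → (1,4), t=0.3926 (wall)
  → r_1 = 0.3926
beam 2: φ=-45°, α=300°
  d=(0.5000,-0.8660)  start (2,4)  tX=1.3200 tY=0.3349  stride 1/|dx|=2.0000 1/|dy|=1.1547
    cross y-line → (2,3), t=0.3349
    cross x-line → (3,3), t=1.3200
    cross y-line → (3,2), t=1.4896
    cross y-line → (3,1), t=2.6443
    cross x-line → (4,1), t=3.3200
    cross y-line → (4,0), t=3.7990 (wall)
  → r_2 = 3.7990
beam 3: φ=45°, α=30°
  d=(0.8660,0.5000)  start (2,4)  tX=0.7621 tY=1.4200  stride 1/|dx|=1.1547 1/|dy|=2.0000
    cross x-line → (3,4), t=0.7621
    cross y-line → (3,5), t=1.4200 (wall)
  → r_3 = 1.4200
beam 4: φ=135°, α=120°
  d=(-0.5000,0.8660)  start (2,4)  tX=0.6800 tY=0.8198  stride 1/|dx|=2.0000 1/|dy|=1.1547
    cross x-line → (1,4), t=0.6800 (wall)
  → r_4 = 0.6800

ranges = [0.3926, 3.7990, 1.4200, 0.6800]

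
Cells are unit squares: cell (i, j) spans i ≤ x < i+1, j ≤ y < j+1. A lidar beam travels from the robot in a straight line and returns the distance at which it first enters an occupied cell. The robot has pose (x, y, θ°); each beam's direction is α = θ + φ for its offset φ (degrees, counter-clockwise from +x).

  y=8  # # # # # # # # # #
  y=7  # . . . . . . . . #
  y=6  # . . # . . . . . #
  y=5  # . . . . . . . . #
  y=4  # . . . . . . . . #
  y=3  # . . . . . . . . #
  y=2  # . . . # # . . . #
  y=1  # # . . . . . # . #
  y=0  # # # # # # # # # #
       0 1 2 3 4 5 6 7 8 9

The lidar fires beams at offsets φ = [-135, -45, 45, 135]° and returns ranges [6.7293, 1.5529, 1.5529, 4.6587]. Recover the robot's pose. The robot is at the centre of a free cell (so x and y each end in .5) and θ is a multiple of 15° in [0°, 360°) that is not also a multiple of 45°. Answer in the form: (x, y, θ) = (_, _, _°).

The pose lattice has 51·16 = 816 candidates. Test each by forward raycasting.
  (2.5, 3.5, 60°): beam 1 = 2.5882 ≠ 6.7293 ✗
  (2.5, 1.5, 105°): beam 1 = 1.0000 ≠ 6.7293 ✗
  (8.5, 5.5, 240°): beam 1 = 2.5882 ≠ 6.7293 ✗
  (5.5, 5.5, 165°): beam 1 = 4.0415 ≠ 6.7293 ✗
  (2.5, 4.5, 120°): beam 2 = 1.9319 ≠ 1.5529 ✗
  …
  (7.5, 3.5, 300°): r_1=6.7293, r_2=1.5529, r_3=1.5529, r_4=4.6587 — all match ✓
Only this pose fits every beam.

(x, y, θ) = (7.5, 3.5, 300°)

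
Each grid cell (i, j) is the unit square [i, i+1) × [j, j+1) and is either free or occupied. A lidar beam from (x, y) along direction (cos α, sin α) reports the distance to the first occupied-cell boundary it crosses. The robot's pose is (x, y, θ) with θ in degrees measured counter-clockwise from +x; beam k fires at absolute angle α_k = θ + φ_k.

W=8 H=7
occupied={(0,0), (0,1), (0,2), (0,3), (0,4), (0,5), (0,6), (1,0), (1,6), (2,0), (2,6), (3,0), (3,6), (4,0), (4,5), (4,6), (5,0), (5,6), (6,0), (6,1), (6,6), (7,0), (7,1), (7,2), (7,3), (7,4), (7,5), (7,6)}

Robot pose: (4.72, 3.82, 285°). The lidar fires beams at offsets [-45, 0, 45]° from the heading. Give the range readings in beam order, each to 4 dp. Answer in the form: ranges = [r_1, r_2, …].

beam 1: φ=-45°, α=240°
  d=(-0.5000,-0.8660)  start (4,3)  tX=1.4400 tY=0.9469  stride 1/|dx|=2.0000 1/|dy|=1.1547
    cross y-line → (4,2), t=0.9469
    cross x-line → (3,2), t=1.4400
    cross y-line → (3,1), t=2.1016
    cross y-line → (3,0), t=3.2563 (wall)
  → r_1 = 3.2563
beam 2: φ=0°, α=285°
  d=(0.2588,-0.9659)  start (4,3)  tX=1.0818 tY=0.8489  stride 1/|dx|=3.8637 1/|dy|=1.0353
    cross y-line → (4,2), t=0.8489
    cross x-line → (5,2), t=1.0818
    cross y-line → (5,1), t=1.8842
    cross y-line → (5,0), t=2.9195 (wall)
  → r_2 = 2.9195
beam 3: φ=45°, α=330°
  d=(0.8660,-0.5000)  start (4,3)  tX=0.3233 tY=1.6400  stride 1/|dx|=1.1547 1/|dy|=2.0000
    cross x-line → (5,3), t=0.3233
    cross x-line → (6,3), t=1.4780
    cross y-line → (6,2), t=1.6400
    cross x-line → (7,2), t=2.6327 (wall)
  → r_3 = 2.6327

ranges = [3.2563, 2.9195, 2.6327]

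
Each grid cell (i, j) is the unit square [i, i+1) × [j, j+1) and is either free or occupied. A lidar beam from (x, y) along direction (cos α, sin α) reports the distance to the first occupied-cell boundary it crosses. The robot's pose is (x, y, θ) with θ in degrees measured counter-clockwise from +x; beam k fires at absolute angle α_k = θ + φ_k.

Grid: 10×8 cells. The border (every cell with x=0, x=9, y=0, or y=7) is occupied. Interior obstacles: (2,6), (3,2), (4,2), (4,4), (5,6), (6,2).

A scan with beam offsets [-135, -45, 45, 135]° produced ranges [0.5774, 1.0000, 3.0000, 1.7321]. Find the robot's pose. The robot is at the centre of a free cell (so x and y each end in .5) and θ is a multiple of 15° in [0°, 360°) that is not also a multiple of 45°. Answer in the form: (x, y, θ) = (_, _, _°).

The pose lattice has 42·16 = 672 candidates. Test each by forward raycasting.
  (8.5, 3.5, 330°): beam 1 = 1.9319 ≠ 0.5774 ✗
  (8.5, 2.5, 75°): beam 1 = 1.0000 ≠ 0.5774 ✗
  (8.5, 1.5, 330°): beam 1 = 1.9319 ≠ 0.5774 ✗
  (5.5, 4.5, 345°): beam 2 = 1.7321 ≠ 1.0000 ✗
  …
  (1.5, 4.5, 285°): r_1=0.5774, r_2=1.0000, r_3=3.0000, r_4=1.7321 — all match ✓
Only this pose fits every beam.

(x, y, θ) = (1.5, 4.5, 285°)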